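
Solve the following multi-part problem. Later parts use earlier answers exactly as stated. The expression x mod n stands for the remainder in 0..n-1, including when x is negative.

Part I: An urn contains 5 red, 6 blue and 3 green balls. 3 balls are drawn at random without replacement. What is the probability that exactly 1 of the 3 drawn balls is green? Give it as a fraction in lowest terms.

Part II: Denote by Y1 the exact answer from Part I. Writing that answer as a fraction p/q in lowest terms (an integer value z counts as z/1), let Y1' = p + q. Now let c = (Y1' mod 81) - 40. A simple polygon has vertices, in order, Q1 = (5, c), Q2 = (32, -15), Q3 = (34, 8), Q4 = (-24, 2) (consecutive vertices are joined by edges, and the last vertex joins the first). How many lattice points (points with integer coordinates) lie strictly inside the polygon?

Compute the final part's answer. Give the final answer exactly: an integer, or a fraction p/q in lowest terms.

381

Part I: total draws C(14,3) = 364; favorable C(3,1)*C(11,2) = 165; P = 165/364; answer 165/364
Part II: Y1 = 165/364; threaded value p + q = 529; c = 3; cross terms: (5*-15 - 32*3)=-171, (32*8 - 34*-15)=766, (34*2 - -24*8)=260, (-24*3 - 5*2)=-82; twice the area = |773| = 773; area = 773/2; boundary points = 9 + 1 + 2 + 1 = 13; strictly interior points = area - boundary/2 + 1 = 381; answer 381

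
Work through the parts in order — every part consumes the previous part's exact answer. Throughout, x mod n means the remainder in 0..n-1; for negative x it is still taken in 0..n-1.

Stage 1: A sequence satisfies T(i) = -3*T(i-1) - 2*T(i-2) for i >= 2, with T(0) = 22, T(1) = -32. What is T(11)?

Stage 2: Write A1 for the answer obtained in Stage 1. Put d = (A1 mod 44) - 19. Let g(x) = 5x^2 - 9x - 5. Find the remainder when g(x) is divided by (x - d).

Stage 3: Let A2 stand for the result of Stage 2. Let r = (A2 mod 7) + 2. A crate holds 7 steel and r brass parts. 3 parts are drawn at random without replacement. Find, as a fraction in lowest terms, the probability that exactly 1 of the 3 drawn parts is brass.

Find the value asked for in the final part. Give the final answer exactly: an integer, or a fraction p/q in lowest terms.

Stage 1: T(2) = -3*(-32) - 2*(22) = 52; iterating: T(2)=52, T(3)=-92, T(4)=172, T(5)=-332, T(6)=652, T(7)=-1292, T(8)=2572, T(9)=-5132, T(10)=10252, T(11)=-20492; answer -20492
Stage 2: A1 = -20492; d = -7; remainder = value at the root: 5*(-7)^2 - 9*(-7)^1 - 5 = (245) + (63) + (-5) = 303; answer 303
Stage 3: A2 = 303; r = 4; total draws C(11,3) = 165; favorable C(4,1)*C(7,2) = 84; P = 28/55; answer 28/55

28/55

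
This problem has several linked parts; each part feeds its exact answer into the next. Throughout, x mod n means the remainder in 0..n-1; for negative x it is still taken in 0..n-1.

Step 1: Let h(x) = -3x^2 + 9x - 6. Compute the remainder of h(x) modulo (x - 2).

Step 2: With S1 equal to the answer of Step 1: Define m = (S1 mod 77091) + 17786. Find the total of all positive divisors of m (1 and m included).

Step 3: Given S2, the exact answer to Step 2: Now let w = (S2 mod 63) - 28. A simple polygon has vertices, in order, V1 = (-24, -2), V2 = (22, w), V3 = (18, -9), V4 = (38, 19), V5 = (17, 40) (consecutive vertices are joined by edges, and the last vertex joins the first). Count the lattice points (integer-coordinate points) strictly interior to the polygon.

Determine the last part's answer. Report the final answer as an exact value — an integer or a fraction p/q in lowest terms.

1208

Step 1: remainder = value at the root: -3*(2)^2 + 9*(2)^1 - 6 = (-12) + (18) + (-6) = 0; answer 0
Step 2: S1 = 0; m = 17786; 17786 = 2 * 8893; sigma = (1 + 2) * (1 + 8893) = 3 * 8894 = 26682; answer 26682
Step 3: S2 = 26682; w = 5; cross terms: (-24*5 - 22*-2)=-76, (22*-9 - 18*5)=-288, (18*19 - 38*-9)=684, (38*40 - 17*19)=1197, (17*-2 - -24*40)=926; twice the area = |2443| = 2443; area = 2443/2; boundary points = 1 + 2 + 4 + 21 + 1 = 29; strictly interior points = area - boundary/2 + 1 = 1208; answer 1208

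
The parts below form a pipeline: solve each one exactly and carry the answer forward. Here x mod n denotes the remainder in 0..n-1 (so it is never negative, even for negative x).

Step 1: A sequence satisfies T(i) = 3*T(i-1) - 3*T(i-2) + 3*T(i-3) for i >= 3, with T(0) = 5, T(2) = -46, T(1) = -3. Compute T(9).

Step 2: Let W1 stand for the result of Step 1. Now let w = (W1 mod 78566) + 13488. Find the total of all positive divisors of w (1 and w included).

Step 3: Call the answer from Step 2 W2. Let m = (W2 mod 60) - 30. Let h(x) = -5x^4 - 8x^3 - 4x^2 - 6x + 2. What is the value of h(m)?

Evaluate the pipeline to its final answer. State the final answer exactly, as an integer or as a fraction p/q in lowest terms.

Step 1: T(3) = 3*(-46) - 3*(-3) + 3*(5) = -114; iterating: T(3)=-114, T(4)=-213, T(5)=-435, T(6)=-1008, T(7)=-2358, T(8)=-5355, T(9)=-12015; answer -12015
Step 2: W1 = -12015; w = 80039; 80039 is prime, so its only divisors are 1 and 80039; sigma = 1 + 80039 = 80040; answer 80040
Step 3: W2 = 80040; m = -30; -5*(-30)^4 - 8*(-30)^3 - 4*(-30)^2 - 6*(-30)^1 + 2 = (-4050000) + (216000) + (-3600) + (180) + (2) = -3837418; answer -3837418

-3837418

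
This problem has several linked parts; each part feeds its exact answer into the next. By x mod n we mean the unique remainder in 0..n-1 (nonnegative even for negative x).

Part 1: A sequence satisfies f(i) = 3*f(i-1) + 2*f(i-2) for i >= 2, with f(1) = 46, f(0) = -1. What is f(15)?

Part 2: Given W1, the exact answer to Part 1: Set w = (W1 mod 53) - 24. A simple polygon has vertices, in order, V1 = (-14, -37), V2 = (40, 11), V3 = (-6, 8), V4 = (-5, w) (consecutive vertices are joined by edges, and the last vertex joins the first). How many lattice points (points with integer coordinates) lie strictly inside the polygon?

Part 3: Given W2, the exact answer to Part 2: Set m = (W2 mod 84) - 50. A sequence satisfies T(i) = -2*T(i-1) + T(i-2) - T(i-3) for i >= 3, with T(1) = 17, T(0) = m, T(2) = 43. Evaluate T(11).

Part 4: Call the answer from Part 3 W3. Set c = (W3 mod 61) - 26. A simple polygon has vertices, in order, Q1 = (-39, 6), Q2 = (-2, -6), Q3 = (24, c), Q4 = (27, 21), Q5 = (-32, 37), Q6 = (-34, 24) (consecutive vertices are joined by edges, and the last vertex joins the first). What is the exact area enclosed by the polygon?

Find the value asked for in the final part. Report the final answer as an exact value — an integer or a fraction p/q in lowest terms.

1734

Part 1: f(2) = 3*(46) + 2*(-1) = 136; iterating: f(2)=136, f(3)=500, f(4)=1772, f(5)=6316, f(6)=22492, f(7)=80108, f(8)=285308, f(9)=1016140, f(10)=3619036, f(11)=12889388, f(12)=45906236, f(13)=163497484, f(14)=582304924, f(15)=2073909740; answer 2073909740
Part 2: W1 = 2073909740; w = 0; cross terms: (-14*11 - 40*-37)=1326, (40*8 - -6*11)=386, (-6*0 - -5*8)=40, (-5*-37 - -14*0)=185; twice the area = |1937| = 1937; area = 1937/2; boundary points = 6 + 1 + 1 + 1 = 9; strictly interior points = area - boundary/2 + 1 = 965; answer 965
Part 3: W2 = 965; m = -9; T(3) = -2*(43) + 1*(17) - 1*(-9) = -60; iterating: T(3)=-60, T(4)=146, T(5)=-395, T(6)=996, T(7)=-2533, T(8)=6457, T(9)=-16443, T(10)=41876, T(11)=-106652; answer -106652
Part 4: W3 = -106652; c = 11; cross terms: (-39*-6 - -2*6)=246, (-2*11 - 24*-6)=122, (24*21 - 27*11)=207, (27*37 - -32*21)=1671, (-32*24 - -34*37)=490, (-34*6 - -39*24)=732; twice the area = |3468| = 3468; area = 1734; answer 1734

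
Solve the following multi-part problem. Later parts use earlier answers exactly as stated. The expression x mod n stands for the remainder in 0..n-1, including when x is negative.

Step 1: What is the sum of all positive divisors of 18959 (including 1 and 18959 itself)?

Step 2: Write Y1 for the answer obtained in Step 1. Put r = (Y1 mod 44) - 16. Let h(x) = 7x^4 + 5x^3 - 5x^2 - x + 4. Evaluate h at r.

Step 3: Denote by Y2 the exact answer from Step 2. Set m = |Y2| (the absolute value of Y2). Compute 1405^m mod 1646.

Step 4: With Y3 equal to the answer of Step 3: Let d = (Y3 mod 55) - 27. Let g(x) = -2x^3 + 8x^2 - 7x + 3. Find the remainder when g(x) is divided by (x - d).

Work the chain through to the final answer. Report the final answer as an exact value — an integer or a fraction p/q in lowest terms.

-565

Step 1: 18959 is prime, so its only divisors are 1 and 18959; sigma = 1 + 18959 = 18960; answer 18960
Step 2: Y1 = 18960; r = 24; 7*(24)^4 + 5*(24)^3 - 5*(24)^2 - 1*(24)^1 + 4 = (2322432) + (69120) + (-2880) + (-24) + (4) = 2388652; answer 2388652
Step 3: Y2 = 2388652; m = 2388652; squarings mod 1646: 1405^1=1405, 1405^2=471, 1405^4=1277, 1405^8=1189, 1405^16=1453, 1405^32=1037, 1405^64=531, 1405^128=495, 1405^256=1417, 1405^512=1415, 1405^1024=689, 1405^2048=673, 1405^4096=279, 1405^8192=479, 1405^16384=647, 1405^32768=525, 1405^65536=743, 1405^131072=639, 1405^262144=113, 1405^524288=1247, 1405^1048576=1185, 1405^2097152=187; 1405^2388652 = 1405^4 * 1405^8 * 1405^32 * 1405^128 * 1405^512 * 1405^4096 * 1405^8192 * 1405^16384 * 1405^262144 * 1405^2097152 = 1245 (mod 1646); answer 1245
Step 4: Y3 = 1245; d = 8; remainder = value at the root: -2*(8)^3 + 8*(8)^2 - 7*(8)^1 + 3 = (-1024) + (512) + (-56) + (3) = -565; answer -565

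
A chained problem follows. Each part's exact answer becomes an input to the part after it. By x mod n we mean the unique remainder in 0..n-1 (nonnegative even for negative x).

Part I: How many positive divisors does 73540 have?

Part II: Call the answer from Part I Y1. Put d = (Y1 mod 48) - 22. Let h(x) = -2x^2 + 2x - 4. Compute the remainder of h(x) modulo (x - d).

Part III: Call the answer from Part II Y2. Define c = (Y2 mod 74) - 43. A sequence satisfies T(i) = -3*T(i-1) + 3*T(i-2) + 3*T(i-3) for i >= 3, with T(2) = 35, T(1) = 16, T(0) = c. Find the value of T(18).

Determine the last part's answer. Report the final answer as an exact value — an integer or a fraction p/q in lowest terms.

885358107

Part I: 73540 = 2^2 * 5 * 3677; number of divisors = (2+1) * (1+1) * (1+1) = 12; answer 12
Part II: Y1 = 12; d = -10; remainder = value at the root: -2*(-10)^2 + 2*(-10)^1 - 4 = (-200) + (-20) + (-4) = -224; answer -224
Part III: Y2 = -224; c = 29; T(3) = -3*(35) + 3*(16) + 3*(29) = 30; iterating: T(3)=30, T(4)=63, T(5)=6, T(6)=261, T(7)=-576, T(8)=2529, T(9)=-8532, T(10)=31455, T(11)=-112374, T(12)=405891, T(13)=-1460430, T(14)=5261841, T(15)=-18949140, T(16)=68251653, T(17)=-245816856, T(18)=885358107; answer 885358107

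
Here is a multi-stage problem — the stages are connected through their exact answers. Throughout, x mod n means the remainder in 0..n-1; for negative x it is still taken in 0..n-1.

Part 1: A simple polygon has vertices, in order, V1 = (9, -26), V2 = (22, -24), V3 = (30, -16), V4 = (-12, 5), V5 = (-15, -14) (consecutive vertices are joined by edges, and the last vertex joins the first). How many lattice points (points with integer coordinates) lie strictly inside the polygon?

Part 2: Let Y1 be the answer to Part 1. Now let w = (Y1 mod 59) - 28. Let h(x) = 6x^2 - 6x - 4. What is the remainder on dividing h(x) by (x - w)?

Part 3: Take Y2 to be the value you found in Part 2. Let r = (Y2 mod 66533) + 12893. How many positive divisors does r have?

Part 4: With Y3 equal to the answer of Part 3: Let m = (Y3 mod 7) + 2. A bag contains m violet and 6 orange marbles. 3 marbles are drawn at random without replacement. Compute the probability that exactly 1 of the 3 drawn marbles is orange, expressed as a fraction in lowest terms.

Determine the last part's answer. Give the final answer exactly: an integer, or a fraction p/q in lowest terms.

9/22

Part 1: cross terms: (9*-24 - 22*-26)=356, (22*-16 - 30*-24)=368, (30*5 - -12*-16)=-42, (-12*-14 - -15*5)=243, (-15*-26 - 9*-14)=516; twice the area = |1441| = 1441; area = 1441/2; boundary points = 1 + 8 + 21 + 1 + 12 = 43; strictly interior points = area - boundary/2 + 1 = 700; answer 700
Part 2: Y1 = 700; w = 23; remainder = value at the root: 6*(23)^2 - 6*(23)^1 - 4 = (3174) + (-138) + (-4) = 3032; answer 3032
Part 3: Y2 = 3032; r = 15925; 15925 = 5^2 * 7^2 * 13; number of divisors = (2+1) * (2+1) * (1+1) = 18; answer 18
Part 4: Y3 = 18; m = 6; total draws C(12,3) = 220; favorable C(6,1)*C(6,2) = 90; P = 9/22; answer 9/22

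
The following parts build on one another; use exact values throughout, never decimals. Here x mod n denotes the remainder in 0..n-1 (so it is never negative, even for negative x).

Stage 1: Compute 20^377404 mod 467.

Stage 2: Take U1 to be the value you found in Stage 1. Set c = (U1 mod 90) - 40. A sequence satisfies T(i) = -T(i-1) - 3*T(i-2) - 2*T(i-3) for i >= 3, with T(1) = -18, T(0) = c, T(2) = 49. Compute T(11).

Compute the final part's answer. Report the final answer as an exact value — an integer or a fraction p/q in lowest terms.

Stage 1: squarings mod 467: 20^1=20, 20^2=400, 20^4=286, 20^8=71, 20^16=371, 20^32=343, 20^64=432, 20^128=291, 20^256=154, 20^512=366, 20^1024=394, 20^2048=192, 20^4096=438, 20^8192=374, 20^16384=243, 20^32768=207, 20^65536=352, 20^131072=149, 20^262144=252; 20^377404 = 20^4 * 20^8 * 20^16 * 20^32 * 20^512 * 20^16384 * 20^32768 * 20^65536 * 20^262144 = 38 (mod 467); answer 38
Stage 2: U1 = 38; c = -2; T(3) = -1*(49) - 3*(-18) - 2*(-2) = 9; iterating: T(3)=9, T(4)=-120, T(5)=-5, T(6)=347, T(7)=-92, T(8)=-939, T(9)=521, T(10)=2480, T(11)=-2165; answer -2165

-2165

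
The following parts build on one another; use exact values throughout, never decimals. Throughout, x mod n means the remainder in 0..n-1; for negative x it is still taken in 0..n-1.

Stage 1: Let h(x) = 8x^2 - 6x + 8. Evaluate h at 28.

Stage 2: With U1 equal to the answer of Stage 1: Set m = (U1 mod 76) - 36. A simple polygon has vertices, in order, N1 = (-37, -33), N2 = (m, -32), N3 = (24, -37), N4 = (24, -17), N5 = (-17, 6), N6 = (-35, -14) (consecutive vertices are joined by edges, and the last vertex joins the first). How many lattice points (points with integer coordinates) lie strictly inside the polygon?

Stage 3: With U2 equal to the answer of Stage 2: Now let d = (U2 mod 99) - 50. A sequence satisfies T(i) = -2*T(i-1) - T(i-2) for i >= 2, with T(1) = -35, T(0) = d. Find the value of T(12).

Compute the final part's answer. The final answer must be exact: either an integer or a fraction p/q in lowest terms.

-108

Stage 1: 8*(28)^2 - 6*(28)^1 + 8 = (6272) + (-168) + (8) = 6112; answer 6112
Stage 2: U1 = 6112; m = -4; cross terms: (-37*-32 - -4*-33)=1052, (-4*-37 - 24*-32)=916, (24*-17 - 24*-37)=480, (24*6 - -17*-17)=-145, (-17*-14 - -35*6)=448, (-35*-33 - -37*-14)=637; twice the area = |3388| = 3388; area = 1694; boundary points = 1 + 1 + 20 + 1 + 2 + 1 = 26; strictly interior points = area - boundary/2 + 1 = 1682; answer 1682
Stage 3: U2 = 1682; d = 48; T(2) = -2*(-35) - 1*(48) = 22; iterating: T(2)=22, T(3)=-9, T(4)=-4, T(5)=17, T(6)=-30, T(7)=43, T(8)=-56, T(9)=69, T(10)=-82, T(11)=95, T(12)=-108; answer -108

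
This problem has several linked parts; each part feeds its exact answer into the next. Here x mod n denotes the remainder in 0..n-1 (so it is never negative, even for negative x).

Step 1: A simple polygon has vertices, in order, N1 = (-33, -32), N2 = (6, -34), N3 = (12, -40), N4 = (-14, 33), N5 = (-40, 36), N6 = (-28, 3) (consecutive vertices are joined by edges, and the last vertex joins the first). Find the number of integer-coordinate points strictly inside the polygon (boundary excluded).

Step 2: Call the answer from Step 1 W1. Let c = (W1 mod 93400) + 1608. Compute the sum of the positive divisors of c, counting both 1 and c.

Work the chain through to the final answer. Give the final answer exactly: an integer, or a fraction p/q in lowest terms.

5226

Step 1: cross terms: (-33*-34 - 6*-32)=1314, (6*-40 - 12*-34)=168, (12*33 - -14*-40)=-164, (-14*36 - -40*33)=816, (-40*3 - -28*36)=888, (-28*-32 - -33*3)=995; twice the area = |4017| = 4017; area = 4017/2; boundary points = 1 + 6 + 1 + 1 + 3 + 5 = 17; strictly interior points = area - boundary/2 + 1 = 2001; answer 2001
Step 2: W1 = 2001; c = 3609; 3609 = 3^2 * 401; sigma = (1 + 3 + 9) * (1 + 401) = 13 * 402 = 5226; answer 5226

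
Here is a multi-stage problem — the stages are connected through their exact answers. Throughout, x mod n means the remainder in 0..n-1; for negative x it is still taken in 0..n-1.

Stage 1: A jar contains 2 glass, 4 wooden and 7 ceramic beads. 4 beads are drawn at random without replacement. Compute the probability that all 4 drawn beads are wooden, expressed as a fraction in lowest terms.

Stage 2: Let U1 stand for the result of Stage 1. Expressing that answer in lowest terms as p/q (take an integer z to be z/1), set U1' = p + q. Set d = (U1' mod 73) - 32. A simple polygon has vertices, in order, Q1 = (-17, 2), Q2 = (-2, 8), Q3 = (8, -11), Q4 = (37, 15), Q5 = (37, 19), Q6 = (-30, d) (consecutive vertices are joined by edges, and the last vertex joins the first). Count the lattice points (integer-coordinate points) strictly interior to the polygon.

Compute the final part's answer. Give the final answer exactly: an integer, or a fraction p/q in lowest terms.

1230

Stage 1: total draws C(13,4) = 715; favorable C(4,4) = 1; P = 1/715; answer 1/715
Stage 2: U1 = 1/715; threaded value p + q = 716; d = 27; cross terms: (-17*8 - -2*2)=-132, (-2*-11 - 8*8)=-42, (8*15 - 37*-11)=527, (37*19 - 37*15)=148, (37*27 - -30*19)=1569, (-30*2 - -17*27)=399; twice the area = |2469| = 2469; area = 2469/2; boundary points = 3 + 1 + 1 + 4 + 1 + 1 = 11; strictly interior points = area - boundary/2 + 1 = 1230; answer 1230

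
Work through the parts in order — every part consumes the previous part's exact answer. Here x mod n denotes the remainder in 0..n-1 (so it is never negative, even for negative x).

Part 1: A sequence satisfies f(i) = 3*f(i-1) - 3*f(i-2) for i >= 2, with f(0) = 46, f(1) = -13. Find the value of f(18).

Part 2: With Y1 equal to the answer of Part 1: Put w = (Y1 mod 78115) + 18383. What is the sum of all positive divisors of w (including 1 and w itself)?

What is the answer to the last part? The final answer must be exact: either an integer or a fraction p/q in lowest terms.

60420

Part 1: f(2) = 3*(-13) - 3*(46) = -177; iterating: f(2)=-177, f(3)=-492, f(4)=-945, f(5)=-1359, f(6)=-1242, f(7)=351, f(8)=4779, f(9)=13284, f(10)=25515, f(11)=36693, f(12)=33534, f(13)=-9477, f(14)=-129033, f(15)=-358668, f(16)=-688905, f(17)=-990711, f(18)=-905418; answer -905418
Part 2: Y1 = -905418; w = 50345; 50345 = 5 * 10069; sigma = (1 + 5) * (1 + 10069) = 6 * 10070 = 60420; answer 60420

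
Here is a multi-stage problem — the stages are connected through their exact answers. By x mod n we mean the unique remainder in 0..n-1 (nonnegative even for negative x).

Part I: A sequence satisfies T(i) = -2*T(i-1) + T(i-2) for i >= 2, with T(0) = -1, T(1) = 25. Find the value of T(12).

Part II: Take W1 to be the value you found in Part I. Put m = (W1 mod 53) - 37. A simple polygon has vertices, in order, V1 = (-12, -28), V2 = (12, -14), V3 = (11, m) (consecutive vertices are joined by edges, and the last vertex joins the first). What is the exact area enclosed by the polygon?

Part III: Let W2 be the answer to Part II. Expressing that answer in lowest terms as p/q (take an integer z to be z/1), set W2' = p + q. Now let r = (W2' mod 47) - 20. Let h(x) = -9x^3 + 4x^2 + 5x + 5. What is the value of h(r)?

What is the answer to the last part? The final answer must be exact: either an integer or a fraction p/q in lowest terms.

Part I: T(2) = -2*(25) + 1*(-1) = -51; iterating: T(2)=-51, T(3)=127, T(4)=-305, T(5)=737, T(6)=-1779, T(7)=4295, T(8)=-10369, T(9)=25033, T(10)=-60435, T(11)=145903, T(12)=-352241; answer -352241
Part II: W1 = -352241; m = 13; cross terms: (-12*-14 - 12*-28)=504, (12*13 - 11*-14)=310, (11*-28 - -12*13)=-152; twice the area = |662| = 662; area = 331; answer 331
Part III: W2 = 331; threaded value p + q = 332; r = -17; -9*(-17)^3 + 4*(-17)^2 + 5*(-17)^1 + 5 = (44217) + (1156) + (-85) + (5) = 45293; answer 45293

45293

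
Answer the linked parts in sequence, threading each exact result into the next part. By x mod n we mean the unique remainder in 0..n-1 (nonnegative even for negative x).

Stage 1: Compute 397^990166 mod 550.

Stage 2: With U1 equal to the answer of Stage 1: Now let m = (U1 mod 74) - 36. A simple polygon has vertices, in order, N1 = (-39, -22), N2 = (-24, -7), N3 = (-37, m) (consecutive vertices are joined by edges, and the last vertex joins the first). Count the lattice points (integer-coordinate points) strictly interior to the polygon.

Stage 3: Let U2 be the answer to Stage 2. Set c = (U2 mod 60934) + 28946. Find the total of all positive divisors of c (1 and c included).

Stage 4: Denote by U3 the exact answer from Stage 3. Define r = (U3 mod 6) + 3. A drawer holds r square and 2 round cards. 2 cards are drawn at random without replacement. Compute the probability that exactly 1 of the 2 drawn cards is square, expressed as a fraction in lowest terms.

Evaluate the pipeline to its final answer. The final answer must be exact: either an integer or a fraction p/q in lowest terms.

Stage 1: squarings mod 550: 397^1=397, 397^2=309, 397^4=331, 397^8=111, 397^16=221, 397^32=441, 397^64=331, 397^128=111, 397^256=221, 397^512=441, 397^1024=331, 397^2048=111, 397^4096=221, 397^8192=441, 397^16384=331, 397^32768=111, 397^65536=221, 397^131072=441, 397^262144=331, 397^524288=111; 397^990166 = 397^2 * 397^4 * 397^16 * 397^64 * 397^128 * 397^256 * 397^512 * 397^2048 * 397^4096 * 397^65536 * 397^131072 * 397^262144 * 397^524288 = 529 (mod 550); answer 529
Stage 2: U1 = 529; m = -25; cross terms: (-39*-7 - -24*-22)=-255, (-24*-25 - -37*-7)=341, (-37*-22 - -39*-25)=-161; twice the area = |-75| = 75; area = 75/2; boundary points = 15 + 1 + 1 = 17; strictly interior points = area - boundary/2 + 1 = 30; answer 30
Stage 3: U2 = 30; c = 28976; 28976 = 2^4 * 1811; sigma = (1 + 2 + 4 + 8 + 16) * (1 + 1811) = 31 * 1812 = 56172; answer 56172
Stage 4: U3 = 56172; r = 3; total draws C(5,2) = 10; favorable C(3,1)*C(2,1) = 6; P = 3/5; answer 3/5

3/5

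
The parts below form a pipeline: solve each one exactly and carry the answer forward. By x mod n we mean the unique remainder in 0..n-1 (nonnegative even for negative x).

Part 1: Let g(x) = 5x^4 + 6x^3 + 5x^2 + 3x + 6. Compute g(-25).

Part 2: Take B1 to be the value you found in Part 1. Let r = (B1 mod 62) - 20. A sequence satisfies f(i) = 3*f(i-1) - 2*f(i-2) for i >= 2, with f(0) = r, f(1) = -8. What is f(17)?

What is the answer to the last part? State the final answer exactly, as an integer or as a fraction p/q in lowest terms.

-131078

Part 1: 5*(-25)^4 + 6*(-25)^3 + 5*(-25)^2 + 3*(-25)^1 + 6 = (1953125) + (-93750) + (3125) + (-75) + (6) = 1862431; answer 1862431
Part 2: B1 = 1862431; r = -7; f(2) = 3*(-8) - 2*(-7) = -10; iterating: f(2)=-10, f(3)=-14, f(4)=-22, f(5)=-38, f(6)=-70, f(7)=-134, f(8)=-262, f(9)=-518, f(10)=-1030, f(11)=-2054, f(12)=-4102, f(13)=-8198, f(14)=-16390, f(15)=-32774, f(16)=-65542, f(17)=-131078; answer -131078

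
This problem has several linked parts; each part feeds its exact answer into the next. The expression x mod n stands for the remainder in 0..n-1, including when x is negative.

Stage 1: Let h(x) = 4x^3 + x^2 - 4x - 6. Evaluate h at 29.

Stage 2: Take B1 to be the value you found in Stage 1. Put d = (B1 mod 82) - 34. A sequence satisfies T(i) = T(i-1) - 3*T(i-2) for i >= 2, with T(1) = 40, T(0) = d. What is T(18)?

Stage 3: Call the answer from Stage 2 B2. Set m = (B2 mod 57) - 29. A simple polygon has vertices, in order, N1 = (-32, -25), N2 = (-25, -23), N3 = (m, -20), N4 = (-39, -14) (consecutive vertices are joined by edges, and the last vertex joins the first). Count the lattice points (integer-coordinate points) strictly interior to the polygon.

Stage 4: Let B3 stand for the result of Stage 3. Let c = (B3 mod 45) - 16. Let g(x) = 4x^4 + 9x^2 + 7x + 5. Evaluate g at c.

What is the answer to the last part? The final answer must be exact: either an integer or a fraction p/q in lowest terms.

Stage 1: 4*(29)^3 + 1*(29)^2 - 4*(29)^1 - 6 = (97556) + (841) + (-116) + (-6) = 98275; answer 98275
Stage 2: B1 = 98275; d = 5; T(2) = 1*(40) - 3*(5) = 25; iterating: T(2)=25, T(3)=-95, T(4)=-170, T(5)=115, T(6)=625, T(7)=280, T(8)=-1595, T(9)=-2435, T(10)=2350, T(11)=9655, T(12)=2605, T(13)=-26360, T(14)=-34175, T(15)=44905, T(16)=147430, T(17)=12715, T(18)=-429575; answer -429575
Stage 3: B2 = -429575; m = 5; cross terms: (-32*-23 - -25*-25)=111, (-25*-20 - 5*-23)=615, (5*-14 - -39*-20)=-850, (-39*-25 - -32*-14)=527; twice the area = |403| = 403; area = 403/2; boundary points = 1 + 3 + 2 + 1 = 7; strictly interior points = area - boundary/2 + 1 = 199; answer 199
Stage 4: B3 = 199; c = 3; 4*(3)^4 + 9*(3)^2 + 7*(3)^1 + 5 = (324) + (81) + (21) + (5) = 431; answer 431

431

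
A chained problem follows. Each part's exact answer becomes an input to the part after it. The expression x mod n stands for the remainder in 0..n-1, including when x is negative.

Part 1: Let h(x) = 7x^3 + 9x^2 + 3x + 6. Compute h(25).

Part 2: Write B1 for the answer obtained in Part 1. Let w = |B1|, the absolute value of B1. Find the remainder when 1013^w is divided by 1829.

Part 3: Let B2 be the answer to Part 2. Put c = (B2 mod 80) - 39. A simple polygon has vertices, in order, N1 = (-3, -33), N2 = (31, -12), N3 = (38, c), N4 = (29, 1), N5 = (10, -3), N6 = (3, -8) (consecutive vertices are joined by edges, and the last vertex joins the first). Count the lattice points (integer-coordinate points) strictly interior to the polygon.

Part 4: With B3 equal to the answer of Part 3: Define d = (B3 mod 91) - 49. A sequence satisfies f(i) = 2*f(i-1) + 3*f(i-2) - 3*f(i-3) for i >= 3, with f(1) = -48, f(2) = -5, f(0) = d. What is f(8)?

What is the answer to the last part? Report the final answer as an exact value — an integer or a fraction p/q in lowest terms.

Part 1: 7*(25)^3 + 9*(25)^2 + 3*(25)^1 + 6 = (109375) + (5625) + (75) + (6) = 115081; answer 115081
Part 2: B1 = 115081; w = 115081; squarings mod 1829: 1013^1=1013, 1013^2=100, 1013^4=855, 1013^8=1254, 1013^16=1405, 1013^32=534, 1013^64=1661, 1013^128=789, 1013^256=661, 1013^512=1619, 1013^1024=204, 1013^2048=1378, 1013^4096=382, 1013^8192=1433, 1013^16384=1351, 1013^32768=1688, 1013^65536=1591; 1013^115081 = 1013^1 * 1013^8 * 1013^128 * 1013^256 * 1013^16384 * 1013^32768 * 1013^65536 = 858 (mod 1829); answer 858
Part 3: B2 = 858; c = 19; cross terms: (-3*-12 - 31*-33)=1059, (31*19 - 38*-12)=1045, (38*1 - 29*19)=-513, (29*-3 - 10*1)=-97, (10*-8 - 3*-3)=-71, (3*-33 - -3*-8)=-123; twice the area = |1300| = 1300; area = 650; boundary points = 1 + 1 + 9 + 1 + 1 + 1 = 14; strictly interior points = area - boundary/2 + 1 = 644; answer 644
Part 4: B3 = 644; d = -42; f(3) = 2*(-5) + 3*(-48) - 3*(-42) = -28; iterating: f(3)=-28, f(4)=73, f(5)=77, f(6)=457, f(7)=926, f(8)=2992; answer 2992

2992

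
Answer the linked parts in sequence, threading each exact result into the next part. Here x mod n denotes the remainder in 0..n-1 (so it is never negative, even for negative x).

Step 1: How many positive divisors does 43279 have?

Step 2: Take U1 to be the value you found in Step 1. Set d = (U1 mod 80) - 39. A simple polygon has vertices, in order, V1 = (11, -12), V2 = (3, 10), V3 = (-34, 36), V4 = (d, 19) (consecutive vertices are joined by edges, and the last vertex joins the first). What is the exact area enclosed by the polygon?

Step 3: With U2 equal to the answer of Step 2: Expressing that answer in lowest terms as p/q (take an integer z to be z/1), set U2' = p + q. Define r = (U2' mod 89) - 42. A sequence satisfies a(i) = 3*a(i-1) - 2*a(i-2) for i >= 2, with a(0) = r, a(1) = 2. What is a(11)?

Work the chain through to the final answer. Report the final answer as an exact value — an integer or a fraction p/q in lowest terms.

-85930

Step 1: 43279 = 113 * 383; number of divisors = (1+1) * (1+1) = 4; answer 4
Step 2: U1 = 4; d = -35; cross terms: (11*10 - 3*-12)=146, (3*36 - -34*10)=448, (-34*19 - -35*36)=614, (-35*-12 - 11*19)=211; twice the area = |1419| = 1419; area = 1419/2; answer 1419/2
Step 3: U2 = 1419/2; threaded value p + q = 1421; r = 44; a(2) = 3*(2) - 2*(44) = -82; iterating: a(2)=-82, a(3)=-250, a(4)=-586, a(5)=-1258, a(6)=-2602, a(7)=-5290, a(8)=-10666, a(9)=-21418, a(10)=-42922, a(11)=-85930; answer -85930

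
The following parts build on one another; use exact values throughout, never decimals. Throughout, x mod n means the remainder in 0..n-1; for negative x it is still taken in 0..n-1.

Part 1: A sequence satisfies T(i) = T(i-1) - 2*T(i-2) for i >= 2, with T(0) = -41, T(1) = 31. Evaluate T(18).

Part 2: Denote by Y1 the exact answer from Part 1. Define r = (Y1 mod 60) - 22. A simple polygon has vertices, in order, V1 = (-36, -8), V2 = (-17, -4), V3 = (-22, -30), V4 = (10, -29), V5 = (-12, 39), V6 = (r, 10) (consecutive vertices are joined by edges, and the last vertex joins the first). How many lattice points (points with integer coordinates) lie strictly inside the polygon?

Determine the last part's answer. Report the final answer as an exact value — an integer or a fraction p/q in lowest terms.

940

Part 1: T(2) = 1*(31) - 2*(-41) = 113; iterating: T(2)=113, T(3)=51, T(4)=-175, T(5)=-277, T(6)=73, T(7)=627, T(8)=481, T(9)=-773, T(10)=-1735, T(11)=-189, T(12)=3281, T(13)=3659, T(14)=-2903, T(15)=-10221, T(16)=-4415, T(17)=16027, T(18)=24857; answer 24857
Part 2: Y1 = 24857; r = -5; cross terms: (-36*-4 - -17*-8)=8, (-17*-30 - -22*-4)=422, (-22*-29 - 10*-30)=938, (10*39 - -12*-29)=42, (-12*10 - -5*39)=75, (-5*-8 - -36*10)=400; twice the area = |1885| = 1885; area = 1885/2; boundary points = 1 + 1 + 1 + 2 + 1 + 1 = 7; strictly interior points = area - boundary/2 + 1 = 940; answer 940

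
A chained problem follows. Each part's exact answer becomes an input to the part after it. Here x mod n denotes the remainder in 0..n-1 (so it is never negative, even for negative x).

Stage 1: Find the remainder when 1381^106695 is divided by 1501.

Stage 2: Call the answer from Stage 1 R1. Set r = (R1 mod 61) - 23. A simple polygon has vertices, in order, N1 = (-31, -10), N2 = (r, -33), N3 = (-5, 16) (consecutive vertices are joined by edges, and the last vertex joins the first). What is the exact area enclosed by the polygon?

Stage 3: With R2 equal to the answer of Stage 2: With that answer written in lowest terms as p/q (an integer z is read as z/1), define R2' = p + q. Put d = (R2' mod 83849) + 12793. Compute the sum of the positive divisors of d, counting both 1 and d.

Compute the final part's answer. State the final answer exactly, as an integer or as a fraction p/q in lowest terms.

Stage 1: squarings mod 1501: 1381^1=1381, 1381^2=891, 1381^4=1353, 1381^8=890, 1381^16=1073, 1381^32=62, 1381^64=842, 1381^128=492, 1381^256=403, 1381^512=301, 1381^1024=541, 1381^2048=1487, 1381^4096=196, 1381^8192=891, 1381^16384=1353, 1381^32768=890, 1381^65536=1073; 1381^106695 = 1381^1 * 1381^2 * 1381^4 * 1381^64 * 1381^128 * 1381^8192 * 1381^32768 * 1381^65536 = 721 (mod 1501); answer 721
Stage 2: R1 = 721; r = 27; cross terms: (-31*-33 - 27*-10)=1293, (27*16 - -5*-33)=267, (-5*-10 - -31*16)=546; twice the area = |2106| = 2106; area = 1053; answer 1053
Stage 3: R2 = 1053; threaded value p + q = 1054; d = 13847; 13847 = 61 * 227; sigma = (1 + 61) * (1 + 227) = 62 * 228 = 14136; answer 14136

14136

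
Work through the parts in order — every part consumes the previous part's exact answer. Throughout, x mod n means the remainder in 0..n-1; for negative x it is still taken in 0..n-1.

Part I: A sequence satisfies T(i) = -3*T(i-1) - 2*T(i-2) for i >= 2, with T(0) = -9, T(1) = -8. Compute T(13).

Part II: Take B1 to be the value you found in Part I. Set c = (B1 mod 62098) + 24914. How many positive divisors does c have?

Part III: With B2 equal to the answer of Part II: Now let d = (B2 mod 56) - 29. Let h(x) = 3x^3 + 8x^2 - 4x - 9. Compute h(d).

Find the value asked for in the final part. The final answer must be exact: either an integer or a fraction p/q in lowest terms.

-5196

Part I: T(2) = -3*(-8) - 2*(-9) = 42; iterating: T(2)=42, T(3)=-110, T(4)=246, T(5)=-518, T(6)=1062, T(7)=-2150, T(8)=4326, T(9)=-8678, T(10)=17382, T(11)=-34790, T(12)=69606, T(13)=-139238; answer -139238
Part II: B1 = -139238; c = 71970; 71970 = 2 * 3 * 5 * 2399; number of divisors = (1+1) * (1+1) * (1+1) * (1+1) = 16; answer 16
Part III: B2 = 16; d = -13; 3*(-13)^3 + 8*(-13)^2 - 4*(-13)^1 - 9 = (-6591) + (1352) + (52) + (-9) = -5196; answer -5196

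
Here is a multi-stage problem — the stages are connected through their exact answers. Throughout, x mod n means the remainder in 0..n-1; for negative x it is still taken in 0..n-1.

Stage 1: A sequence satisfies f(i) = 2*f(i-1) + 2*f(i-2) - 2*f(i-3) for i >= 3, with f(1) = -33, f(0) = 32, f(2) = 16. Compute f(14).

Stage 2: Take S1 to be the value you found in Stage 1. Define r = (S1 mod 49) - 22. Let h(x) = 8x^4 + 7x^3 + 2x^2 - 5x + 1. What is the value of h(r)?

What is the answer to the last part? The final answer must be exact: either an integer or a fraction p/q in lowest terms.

2752009

Stage 1: f(3) = 2*(16) + 2*(-33) - 2*(32) = -98; iterating: f(3)=-98, f(4)=-98, f(5)=-424, f(6)=-848, f(7)=-2348, f(8)=-5544, f(9)=-14088, f(10)=-34568, f(11)=-86224, f(12)=-213408, f(13)=-530128, f(14)=-1314624; answer -1314624
Stage 2: S1 = -1314624; r = 24; 8*(24)^4 + 7*(24)^3 + 2*(24)^2 - 5*(24)^1 + 1 = (2654208) + (96768) + (1152) + (-120) + (1) = 2752009; answer 2752009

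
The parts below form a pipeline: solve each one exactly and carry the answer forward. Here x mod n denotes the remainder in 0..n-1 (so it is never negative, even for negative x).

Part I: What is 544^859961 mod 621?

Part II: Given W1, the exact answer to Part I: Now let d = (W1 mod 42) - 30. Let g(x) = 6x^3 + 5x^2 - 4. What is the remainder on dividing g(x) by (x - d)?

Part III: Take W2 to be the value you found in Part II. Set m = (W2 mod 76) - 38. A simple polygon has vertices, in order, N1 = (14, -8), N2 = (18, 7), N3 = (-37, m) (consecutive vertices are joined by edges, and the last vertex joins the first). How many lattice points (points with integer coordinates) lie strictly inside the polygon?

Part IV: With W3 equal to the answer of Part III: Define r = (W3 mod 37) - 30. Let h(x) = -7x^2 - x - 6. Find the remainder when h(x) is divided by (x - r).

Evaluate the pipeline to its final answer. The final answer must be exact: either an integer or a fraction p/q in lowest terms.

Part I: squarings mod 621: 544^1=544, 544^2=340, 544^4=94, 544^8=142, 544^16=292, 544^32=187, 544^64=193, 544^128=610, 544^256=121, 544^512=358, 544^1024=238, 544^2048=133, 544^4096=301, 544^8192=556, 544^16384=499, 544^32768=601, 544^65536=400, 544^131072=403, 544^262144=328, 544^524288=151; 544^859961 = 544^1 * 544^8 * 544^16 * 544^32 * 544^256 * 544^512 * 544^1024 * 544^2048 * 544^4096 * 544^65536 * 544^262144 * 544^524288 = 178 (mod 621); answer 178
Part II: W1 = 178; d = -20; remainder = value at the root: 6*(-20)^3 + 5*(-20)^2 - 4 = (-48000) + (2000) + (-4) = -46004; answer -46004
Part III: W2 = -46004; m = 14; cross terms: (14*7 - 18*-8)=242, (18*14 - -37*7)=511, (-37*-8 - 14*14)=100; twice the area = |853| = 853; area = 853/2; boundary points = 1 + 1 + 1 = 3; strictly interior points = area - boundary/2 + 1 = 426; answer 426
Part IV: W3 = 426; r = -11; remainder = value at the root: -7*(-11)^2 - 1*(-11)^1 - 6 = (-847) + (11) + (-6) = -842; answer -842

-842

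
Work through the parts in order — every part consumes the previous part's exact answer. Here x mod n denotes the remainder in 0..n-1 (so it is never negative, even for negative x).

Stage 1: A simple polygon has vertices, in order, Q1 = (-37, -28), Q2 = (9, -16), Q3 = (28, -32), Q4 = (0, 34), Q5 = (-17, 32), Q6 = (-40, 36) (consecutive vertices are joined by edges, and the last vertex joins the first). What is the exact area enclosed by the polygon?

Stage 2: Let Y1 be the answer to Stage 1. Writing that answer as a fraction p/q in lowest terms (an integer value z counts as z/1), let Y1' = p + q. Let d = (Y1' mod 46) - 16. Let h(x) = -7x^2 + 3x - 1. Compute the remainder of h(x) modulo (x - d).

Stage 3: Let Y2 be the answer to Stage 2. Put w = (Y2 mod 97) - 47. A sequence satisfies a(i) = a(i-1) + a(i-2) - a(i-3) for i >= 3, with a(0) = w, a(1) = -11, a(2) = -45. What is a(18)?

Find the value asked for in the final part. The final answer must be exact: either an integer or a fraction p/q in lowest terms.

-477

Stage 1: cross terms: (-37*-16 - 9*-28)=844, (9*-32 - 28*-16)=160, (28*34 - 0*-32)=952, (0*32 - -17*34)=578, (-17*36 - -40*32)=668, (-40*-28 - -37*36)=2452; twice the area = |5654| = 5654; area = 2827; answer 2827
Stage 2: Y1 = 2827; threaded value p + q = 2828; d = 6; remainder = value at the root: -7*(6)^2 + 3*(6)^1 - 1 = (-252) + (18) + (-1) = -235; answer -235
Stage 3: Y2 = -235; w = 9; a(3) = 1*(-45) + 1*(-11) - 1*(9) = -65; iterating: a(3)=-65, a(4)=-99, a(5)=-119, a(6)=-153, a(7)=-173, a(8)=-207, a(9)=-227, a(10)=-261, a(11)=-281, a(12)=-315, a(13)=-335, a(14)=-369, a(15)=-389, a(16)=-423, a(17)=-443, a(18)=-477; answer -477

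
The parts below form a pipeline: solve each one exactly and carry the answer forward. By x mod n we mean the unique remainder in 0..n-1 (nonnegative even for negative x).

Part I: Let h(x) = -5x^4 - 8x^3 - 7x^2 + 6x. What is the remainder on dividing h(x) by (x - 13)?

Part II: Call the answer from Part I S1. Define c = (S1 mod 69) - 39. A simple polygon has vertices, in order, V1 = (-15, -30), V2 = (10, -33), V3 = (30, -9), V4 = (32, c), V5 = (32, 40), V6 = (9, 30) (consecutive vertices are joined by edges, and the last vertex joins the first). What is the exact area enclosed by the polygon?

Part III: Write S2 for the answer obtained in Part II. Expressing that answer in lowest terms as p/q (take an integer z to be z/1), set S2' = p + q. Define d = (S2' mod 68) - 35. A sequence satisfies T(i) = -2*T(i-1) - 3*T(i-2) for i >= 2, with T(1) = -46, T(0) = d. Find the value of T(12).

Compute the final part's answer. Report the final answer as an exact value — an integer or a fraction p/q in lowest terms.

Part I: remainder = value at the root: -5*(13)^4 - 8*(13)^3 - 7*(13)^2 + 6*(13)^1 = (-142805) + (-17576) + (-1183) + (78) = -161486; answer -161486
Part II: S1 = -161486; c = 4; cross terms: (-15*-33 - 10*-30)=795, (10*-9 - 30*-33)=900, (30*4 - 32*-9)=408, (32*40 - 32*4)=1152, (32*30 - 9*40)=600, (9*-30 - -15*30)=180; twice the area = |4035| = 4035; area = 4035/2; answer 4035/2
Part III: S2 = 4035/2; threaded value p + q = 4037; d = -10; T(2) = -2*(-46) - 3*(-10) = 122; iterating: T(2)=122, T(3)=-106, T(4)=-154, T(5)=626, T(6)=-790, T(7)=-298, T(8)=2966, T(9)=-5038, T(10)=1178, T(11)=12758, T(12)=-29050; answer -29050

-29050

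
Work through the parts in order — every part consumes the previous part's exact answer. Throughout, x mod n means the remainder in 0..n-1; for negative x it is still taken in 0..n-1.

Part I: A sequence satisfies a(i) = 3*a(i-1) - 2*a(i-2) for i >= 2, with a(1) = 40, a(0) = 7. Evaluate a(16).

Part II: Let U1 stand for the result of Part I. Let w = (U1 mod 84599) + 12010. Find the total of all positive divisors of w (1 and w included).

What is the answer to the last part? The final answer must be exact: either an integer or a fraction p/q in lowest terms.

Part I: a(2) = 3*(40) - 2*(7) = 106; iterating: a(2)=106, a(3)=238, a(4)=502, a(5)=1030, a(6)=2086, a(7)=4198, a(8)=8422, a(9)=16870, a(10)=33766, a(11)=67558, a(12)=135142, a(13)=270310, a(14)=540646, a(15)=1081318, a(16)=2162662; answer 2162662
Part II: U1 = 2162662; w = 59697; 59697 = 3^4 * 11 * 67; sigma = (1 + 3 + 9 + 27 + 81) * (1 + 11) * (1 + 67) = 121 * 12 * 68 = 98736; answer 98736

98736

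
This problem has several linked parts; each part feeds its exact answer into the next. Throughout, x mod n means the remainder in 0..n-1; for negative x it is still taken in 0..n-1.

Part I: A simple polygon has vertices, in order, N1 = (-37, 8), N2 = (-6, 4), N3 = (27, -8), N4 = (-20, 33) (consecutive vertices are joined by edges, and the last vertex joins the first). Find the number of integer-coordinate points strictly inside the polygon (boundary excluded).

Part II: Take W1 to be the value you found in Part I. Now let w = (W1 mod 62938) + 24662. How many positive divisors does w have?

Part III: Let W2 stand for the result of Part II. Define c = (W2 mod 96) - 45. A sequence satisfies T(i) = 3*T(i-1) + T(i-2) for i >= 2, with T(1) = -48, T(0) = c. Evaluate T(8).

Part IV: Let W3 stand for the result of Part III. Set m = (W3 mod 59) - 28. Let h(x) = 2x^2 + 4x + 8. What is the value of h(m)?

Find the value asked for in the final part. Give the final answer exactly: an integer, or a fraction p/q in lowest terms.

Part I: cross terms: (-37*4 - -6*8)=-100, (-6*-8 - 27*4)=-60, (27*33 - -20*-8)=731, (-20*8 - -37*33)=1061; twice the area = |1632| = 1632; area = 816; boundary points = 1 + 3 + 1 + 1 = 6; strictly interior points = area - boundary/2 + 1 = 814; answer 814
Part II: W1 = 814; w = 25476; 25476 = 2^2 * 3 * 11 * 193; number of divisors = (2+1) * (1+1) * (1+1) * (1+1) = 24; answer 24
Part III: W2 = 24; c = -21; T(2) = 3*(-48) + 1*(-21) = -165; iterating: T(2)=-165, T(3)=-543, T(4)=-1794, T(5)=-5925, T(6)=-19569, T(7)=-64632, T(8)=-213465; answer -213465
Part IV: W3 = -213465; m = 28; 2*(28)^2 + 4*(28)^1 + 8 = (1568) + (112) + (8) = 1688; answer 1688

1688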